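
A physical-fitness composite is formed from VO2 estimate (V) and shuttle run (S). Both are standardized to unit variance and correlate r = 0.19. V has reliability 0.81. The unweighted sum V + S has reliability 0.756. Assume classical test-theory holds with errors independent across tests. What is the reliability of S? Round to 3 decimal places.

0.609

Var(V+S) = 2 + 2·0.19 = 2.380.
True-score variance = ρ_V + ρ_S + 2·0.19, so 0.756 = (0.81 + ρ_S + 0.38) / 2.380.
ρ_S = 0.756·2.380 − 0.81 − 0.38 = 0.609.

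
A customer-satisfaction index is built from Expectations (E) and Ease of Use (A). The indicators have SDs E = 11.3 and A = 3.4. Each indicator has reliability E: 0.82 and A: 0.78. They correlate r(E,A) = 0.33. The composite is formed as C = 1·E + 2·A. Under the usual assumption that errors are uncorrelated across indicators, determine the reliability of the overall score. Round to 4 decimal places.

Var(C) = 11.3² + 2²·3.4² + 2·[2·11.3·3.4·0.33] = 173.93 + 50.7144 = 224.644.
Because errors are independent across components, Cov(Tᵢ,Tⱼ) = Cov(Xᵢ,Xⱼ); the off-diagonal part of the true-score variance is the same as above.
True-score variance = [11.3²·0.82 + 2²·3.4²·0.78] + 50.7144 = 140.773 + 50.7144 = 191.487.
Reliability = 191.487 / 224.644 = 0.8524.

0.8524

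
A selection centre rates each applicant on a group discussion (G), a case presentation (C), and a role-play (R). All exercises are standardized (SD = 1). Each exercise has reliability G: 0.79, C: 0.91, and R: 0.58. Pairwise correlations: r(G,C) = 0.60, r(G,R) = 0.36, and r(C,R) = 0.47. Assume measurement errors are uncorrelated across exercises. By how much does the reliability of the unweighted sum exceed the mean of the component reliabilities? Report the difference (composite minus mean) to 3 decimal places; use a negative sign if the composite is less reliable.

0.117

Var(sum) = 3 + 2.86 = 5.86; true-score variance = 2.28 + 2.86 = 5.14; composite reliability = 0.8771.
Mean component reliability = 0.7600.
Difference = 0.8771 − 0.7600 = 0.117.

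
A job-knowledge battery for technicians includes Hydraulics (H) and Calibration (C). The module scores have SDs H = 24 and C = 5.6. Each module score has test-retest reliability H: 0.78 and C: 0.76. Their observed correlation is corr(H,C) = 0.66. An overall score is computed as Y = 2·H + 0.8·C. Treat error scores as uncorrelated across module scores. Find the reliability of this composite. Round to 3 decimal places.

0.804

Var(Y) = 2²·24² + 0.8²·5.6² + 2·[1.6·24·5.6·0.66] = 2324.07 + 283.853 = 2607.92.
Because errors are independent across components, Cov(Tᵢ,Tⱼ) = Cov(Xᵢ,Xⱼ); the off-diagonal part of the true-score variance is the same as above.
True-score variance = [2²·24²·0.78 + 0.8²·5.6²·0.76] + 283.853 = 1812.37 + 283.853 = 2096.23.
Reliability = 2096.23 / 2607.92 = 0.804.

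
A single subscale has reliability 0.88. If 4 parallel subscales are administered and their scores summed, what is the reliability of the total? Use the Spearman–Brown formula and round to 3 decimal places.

0.967

ρ_k = kρ / (1 + (k−1)ρ) = 4·0.88 / (1 + 3·0.88) = 3.520 / 3.640 = 0.967.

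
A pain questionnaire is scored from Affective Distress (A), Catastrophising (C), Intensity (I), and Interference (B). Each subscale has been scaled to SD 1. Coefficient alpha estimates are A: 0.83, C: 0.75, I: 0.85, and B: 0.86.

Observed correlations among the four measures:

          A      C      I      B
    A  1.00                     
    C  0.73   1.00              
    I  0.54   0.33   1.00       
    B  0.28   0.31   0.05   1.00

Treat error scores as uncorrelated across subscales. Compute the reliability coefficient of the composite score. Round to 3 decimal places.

0.916

Var(A+C+I+B) = 4 + 2·[0.73 + 0.54 + 0.28 + 0.33 + 0.31 + 0.05] = 4 + 4.48 = 8.48.
Under uncorrelated errors the observed covariances equal the true-score covariances, so only the own-variance terms attenuate.
True-score variance = [0.83 + 0.75 + 0.85 + 0.86] + 4.48 = 3.29 + 4.48 = 7.77.
Reliability = 7.77 / 8.48 = 0.916.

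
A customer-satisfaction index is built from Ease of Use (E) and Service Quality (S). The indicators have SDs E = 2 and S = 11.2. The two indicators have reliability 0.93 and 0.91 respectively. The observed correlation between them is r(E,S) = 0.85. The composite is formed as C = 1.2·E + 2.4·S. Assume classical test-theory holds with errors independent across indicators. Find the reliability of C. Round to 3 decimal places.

Var(C) = 1.2²·2² + 2.4²·11.2² + 2·[2.88·2·11.2·0.85] = 728.294 + 109.67 = 837.965.
Under uncorrelated errors the observed covariances equal the true-score covariances, so only the own-variance terms attenuate.
True-score variance = [1.2²·2²·0.93 + 2.4²·11.2²·0.91] + 109.67 = 662.863 + 109.67 = 772.534.
Reliability = 772.534 / 837.965 = 0.922.

0.922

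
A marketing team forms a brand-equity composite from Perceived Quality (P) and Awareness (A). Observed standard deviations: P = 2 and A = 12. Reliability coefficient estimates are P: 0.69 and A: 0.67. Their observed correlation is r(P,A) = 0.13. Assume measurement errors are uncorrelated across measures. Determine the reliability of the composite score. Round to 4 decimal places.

0.6839

Var(P+A) = 2² + 12² + 2·[2·12·0.13] = 148 + 6.24 = 154.24.
Under uncorrelated errors the observed covariances equal the true-score covariances, so only the own-variance terms attenuate.
True-score variance = [2²·0.69 + 12²·0.67] + 6.24 = 99.24 + 6.24 = 105.48.
Reliability = 105.48 / 154.24 = 0.6839.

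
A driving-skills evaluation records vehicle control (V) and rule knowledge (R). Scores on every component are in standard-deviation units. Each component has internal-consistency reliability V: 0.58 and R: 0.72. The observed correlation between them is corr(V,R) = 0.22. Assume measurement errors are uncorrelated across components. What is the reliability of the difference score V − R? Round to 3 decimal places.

0.551

Var(V−R) = 1 + 1 − 2·0.22 = 2 − 0.44 = 1.56.
Under uncorrelated errors the observed covariances equal the true-score covariances, so only the own-variance terms attenuate.
True-score variance = [0.58 + 0.72] − 0.44 = 1.3 − 0.44 = 0.86.
Reliability = 0.86 / 1.56 = 0.551.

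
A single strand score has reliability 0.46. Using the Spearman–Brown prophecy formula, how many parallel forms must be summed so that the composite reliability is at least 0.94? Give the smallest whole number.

k ≥ ρ*(1−ρ₁)/(ρ₁(1−ρ*)) = 0.94·0.54 / (0.46·0.06) = 18.391.
Smallest integer k = 19.

19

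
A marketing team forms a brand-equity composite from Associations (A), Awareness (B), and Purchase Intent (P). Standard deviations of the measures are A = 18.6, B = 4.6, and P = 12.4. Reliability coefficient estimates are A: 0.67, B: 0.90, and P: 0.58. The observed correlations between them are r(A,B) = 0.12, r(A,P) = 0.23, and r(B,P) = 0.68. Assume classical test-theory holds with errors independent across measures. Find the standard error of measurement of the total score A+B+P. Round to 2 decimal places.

Var(total) = 520.88 + 204.203 = 725.083.
True-score variance = 340.018 + 204.203 = 544.221, so reliability = 0.7506.
Error variance = 725.083 − 544.221 = 180.862; SEM = √180.862 = 13.45.

13.45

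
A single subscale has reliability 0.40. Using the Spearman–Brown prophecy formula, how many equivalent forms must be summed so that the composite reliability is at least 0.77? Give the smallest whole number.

6

k ≥ ρ*(1−ρ₁)/(ρ₁(1−ρ*)) = 0.77·0.60 / (0.40·0.23) = 5.022.
Smallest integer k = 6.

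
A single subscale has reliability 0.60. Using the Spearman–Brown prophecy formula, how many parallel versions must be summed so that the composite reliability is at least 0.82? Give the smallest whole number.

4

k ≥ ρ*(1−ρ₁)/(ρ₁(1−ρ*)) = 0.82·0.40 / (0.60·0.18) = 3.037.
Smallest integer k = 4.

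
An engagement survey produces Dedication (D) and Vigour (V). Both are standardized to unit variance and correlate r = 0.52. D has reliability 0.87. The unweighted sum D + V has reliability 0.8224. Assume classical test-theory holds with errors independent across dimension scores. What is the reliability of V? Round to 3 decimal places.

Var(D+V) = 2 + 2·0.52 = 3.040.
True-score variance = ρ_D + ρ_V + 2·0.52, so 0.8224 = (0.87 + ρ_V + 1.04) / 3.040.
ρ_V = 0.8224·3.040 − 0.87 − 1.04 = 0.590.

0.590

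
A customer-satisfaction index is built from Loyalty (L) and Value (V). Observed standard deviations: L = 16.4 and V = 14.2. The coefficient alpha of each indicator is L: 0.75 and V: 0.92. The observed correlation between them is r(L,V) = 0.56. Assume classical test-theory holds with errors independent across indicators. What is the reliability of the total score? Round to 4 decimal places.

Var(L+V) = 16.4² + 14.2² + 2·[16.4·14.2·0.56] = 470.6 + 260.826 = 731.426.
With uncorrelated errors the cross-covariances are all true-score covariance, so they carry over unchanged; only the diagonal terms shrink to ρᵢσᵢ².
True-score variance = [16.4²·0.75 + 14.2²·0.92] + 260.826 = 387.229 + 260.826 = 648.054.
Reliability = 648.054 / 731.426 = 0.8860.

0.8860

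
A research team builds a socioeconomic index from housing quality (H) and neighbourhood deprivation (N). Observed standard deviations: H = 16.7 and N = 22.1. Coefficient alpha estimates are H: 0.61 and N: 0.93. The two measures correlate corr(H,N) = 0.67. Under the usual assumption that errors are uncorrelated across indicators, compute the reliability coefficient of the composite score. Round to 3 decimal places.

0.887

Var(H+N) = 16.7² + 22.1² + 2·[16.7·22.1·0.67] = 767.3 + 494.554 = 1261.85.
Because errors are independent across components, Cov(Tᵢ,Tⱼ) = Cov(Xᵢ,Xⱼ); the off-diagonal part of the true-score variance is the same as above.
True-score variance = [16.7²·0.61 + 22.1²·0.93] + 494.554 = 624.344 + 494.554 = 1118.9.
Reliability = 1118.9 / 1261.85 = 0.887.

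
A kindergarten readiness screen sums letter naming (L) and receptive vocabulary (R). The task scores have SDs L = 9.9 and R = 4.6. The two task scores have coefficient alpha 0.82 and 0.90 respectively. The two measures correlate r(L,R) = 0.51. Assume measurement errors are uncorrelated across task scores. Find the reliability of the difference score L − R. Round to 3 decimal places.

Var(L−R) = 9.9² + 4.6² − 2·9.9·4.6·0.51 = 119.17 − 46.4508 = 72.7192.
With uncorrelated errors the cross-covariances are all true-score covariance, so they carry over unchanged; only the diagonal terms shrink to ρᵢσᵢ².
True-score variance = [9.9²·0.82 + 4.6²·0.90] − 46.4508 = 99.4122 − 46.4508 = 52.9614.
Reliability = 52.9614 / 72.7192 = 0.728.

0.728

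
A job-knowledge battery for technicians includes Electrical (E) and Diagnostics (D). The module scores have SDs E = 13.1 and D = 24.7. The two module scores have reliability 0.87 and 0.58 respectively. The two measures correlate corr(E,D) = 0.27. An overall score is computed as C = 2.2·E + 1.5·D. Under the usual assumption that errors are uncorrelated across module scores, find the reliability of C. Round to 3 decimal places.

Var(C) = 2.2²·13.1² + 1.5²·24.7² + 2·[3.3·13.1·24.7·0.27] = 2203.29 + 576.602 = 2779.9.
Because errors are independent across components, Cov(Tᵢ,Tⱼ) = Cov(Xᵢ,Xⱼ); the off-diagonal part of the true-score variance is the same as above.
True-score variance = [2.2²·13.1²·0.87 + 1.5²·24.7²·0.58] + 576.602 = 1518.78 + 576.602 = 2095.38.
Reliability = 2095.38 / 2779.9 = 0.754.

0.754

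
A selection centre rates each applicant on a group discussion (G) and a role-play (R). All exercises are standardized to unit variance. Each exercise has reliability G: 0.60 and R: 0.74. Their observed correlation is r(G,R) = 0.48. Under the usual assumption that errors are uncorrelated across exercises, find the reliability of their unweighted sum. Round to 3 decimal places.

Var(G+R) = 2 + 2·[0.48] = 2 + 0.96 = 2.96.
Under uncorrelated errors the observed covariances equal the true-score covariances, so only the own-variance terms attenuate.
True-score variance = [0.60 + 0.74] + 0.96 = 1.34 + 0.96 = 2.3.
Reliability = 2.3 / 2.96 = 0.777.

0.777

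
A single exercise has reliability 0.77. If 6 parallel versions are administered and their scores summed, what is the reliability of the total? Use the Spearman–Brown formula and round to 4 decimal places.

0.9526

ρ_k = kρ / (1 + (k−1)ρ) = 6·0.77 / (1 + 5·0.77) = 4.620 / 4.850 = 0.9526.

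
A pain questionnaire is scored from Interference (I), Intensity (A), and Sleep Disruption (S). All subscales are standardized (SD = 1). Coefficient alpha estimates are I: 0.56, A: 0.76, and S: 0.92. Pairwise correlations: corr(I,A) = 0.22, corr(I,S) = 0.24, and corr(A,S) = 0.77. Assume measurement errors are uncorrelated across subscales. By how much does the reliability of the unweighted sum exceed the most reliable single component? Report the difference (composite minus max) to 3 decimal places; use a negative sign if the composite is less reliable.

Var(sum) = 3 + 2.46 = 5.46; true-score variance = 2.24 + 2.46 = 4.7; composite reliability = 0.8608.
Max component reliability = 0.9200.
Difference = 0.8608 − 0.9200 = -0.059.

-0.059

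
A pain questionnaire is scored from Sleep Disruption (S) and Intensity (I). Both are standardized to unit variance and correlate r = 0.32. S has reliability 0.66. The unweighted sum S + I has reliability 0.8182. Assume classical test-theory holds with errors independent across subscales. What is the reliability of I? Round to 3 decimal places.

0.860

Var(S+I) = 2 + 2·0.32 = 2.640.
True-score variance = ρ_S + ρ_I + 2·0.32, so 0.8182 = (0.66 + ρ_I + 0.64) / 2.640.
ρ_I = 0.8182·2.640 − 0.66 − 0.64 = 0.860.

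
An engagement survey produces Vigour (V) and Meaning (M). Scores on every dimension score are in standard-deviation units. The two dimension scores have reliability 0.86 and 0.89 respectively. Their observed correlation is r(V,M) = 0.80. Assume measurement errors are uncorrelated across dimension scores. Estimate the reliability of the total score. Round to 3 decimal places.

0.931

Var(V+M) = 2 + 2·[0.80] = 2 + 1.6 = 3.6.
Because errors are independent across components, Cov(Tᵢ,Tⱼ) = Cov(Xᵢ,Xⱼ); the off-diagonal part of the true-score variance is the same as above.
True-score variance = [0.86 + 0.89] + 1.6 = 1.75 + 1.6 = 3.35.
Reliability = 3.35 / 3.6 = 0.931.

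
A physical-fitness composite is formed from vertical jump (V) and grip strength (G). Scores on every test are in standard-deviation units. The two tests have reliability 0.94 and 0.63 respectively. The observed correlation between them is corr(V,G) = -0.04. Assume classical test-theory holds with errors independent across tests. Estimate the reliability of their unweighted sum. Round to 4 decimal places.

Var(V+G) = 2 + 2·[(-0.04)] = 2 − 0.08 = 1.92.
With uncorrelated errors the cross-covariances are all true-score covariance, so they carry over unchanged; only the diagonal terms shrink to ρᵢσᵢ².
True-score variance = [0.94 + 0.63] − 0.08 = 1.57 − 0.08 = 1.49.
Reliability = 1.49 / 1.92 = 0.7760.

0.7760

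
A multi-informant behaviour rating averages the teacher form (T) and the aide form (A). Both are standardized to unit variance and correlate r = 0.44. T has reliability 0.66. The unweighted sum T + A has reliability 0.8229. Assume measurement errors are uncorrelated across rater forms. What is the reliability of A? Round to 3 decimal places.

0.830

Var(T+A) = 2 + 2·0.44 = 2.880.
True-score variance = ρ_T + ρ_A + 2·0.44, so 0.8229 = (0.66 + ρ_A + 0.88) / 2.880.
ρ_A = 0.8229·2.880 − 0.66 − 0.88 = 0.830.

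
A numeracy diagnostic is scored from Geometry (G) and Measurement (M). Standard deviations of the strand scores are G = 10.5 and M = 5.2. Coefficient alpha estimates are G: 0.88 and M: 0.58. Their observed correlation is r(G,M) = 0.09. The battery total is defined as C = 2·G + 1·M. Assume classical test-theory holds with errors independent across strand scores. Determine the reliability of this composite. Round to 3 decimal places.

0.868

Var(C) = 2²·10.5² + 5.2² + 2·[2·10.5·5.2·0.09] = 468.04 + 19.656 = 487.696.
Under uncorrelated errors the observed covariances equal the true-score covariances, so only the own-variance terms attenuate.
True-score variance = [2²·10.5²·0.88 + 5.2²·0.58] + 19.656 = 403.763 + 19.656 = 423.419.
Reliability = 423.419 / 487.696 = 0.868.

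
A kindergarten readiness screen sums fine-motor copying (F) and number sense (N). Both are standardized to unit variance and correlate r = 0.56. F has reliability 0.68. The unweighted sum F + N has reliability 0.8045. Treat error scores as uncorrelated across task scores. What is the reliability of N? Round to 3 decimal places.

0.710

Var(F+N) = 2 + 2·0.56 = 3.120.
True-score variance = ρ_F + ρ_N + 2·0.56, so 0.8045 = (0.68 + ρ_N + 1.12) / 3.120.
ρ_N = 0.8045·3.120 − 0.68 − 1.12 = 0.710.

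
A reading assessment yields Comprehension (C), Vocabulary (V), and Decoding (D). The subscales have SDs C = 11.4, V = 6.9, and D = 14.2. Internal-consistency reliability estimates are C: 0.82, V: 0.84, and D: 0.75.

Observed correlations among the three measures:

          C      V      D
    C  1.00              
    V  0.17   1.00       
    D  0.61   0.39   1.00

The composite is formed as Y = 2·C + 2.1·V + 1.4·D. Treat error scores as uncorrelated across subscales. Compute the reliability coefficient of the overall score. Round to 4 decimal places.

0.8879

Var(Y) = 2²·11.4² + 2.1²·6.9² + 1.4²·14.2² + 2·[4.2·11.4·6.9·0.17 + 2.8·11.4·14.2·0.61 + 2.94·6.9·14.2·0.39] = 1125.01 + 889.996 = 2015.01.
Under uncorrelated errors the observed covariances equal the true-score covariances, so only the own-variance terms attenuate.
True-score variance = [2²·11.4²·0.82 + 2.1²·6.9²·0.84 + 1.4²·14.2²·0.75] + 889.996 = 899.046 + 889.996 = 1789.04.
Reliability = 1789.04 / 2015.01 = 0.8879.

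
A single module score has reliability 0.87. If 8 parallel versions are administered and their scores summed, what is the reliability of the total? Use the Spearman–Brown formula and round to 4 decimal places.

0.9817

ρ_k = kρ / (1 + (k−1)ρ) = 8·0.87 / (1 + 7·0.87) = 6.960 / 7.090 = 0.9817.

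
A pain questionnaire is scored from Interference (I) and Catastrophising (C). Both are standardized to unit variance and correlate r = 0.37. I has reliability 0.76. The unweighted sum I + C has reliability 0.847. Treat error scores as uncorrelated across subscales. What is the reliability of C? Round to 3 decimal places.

0.821

Var(I+C) = 2 + 2·0.37 = 2.740.
True-score variance = ρ_I + ρ_C + 2·0.37, so 0.847 = (0.76 + ρ_C + 0.74) / 2.740.
ρ_C = 0.847·2.740 − 0.76 − 0.74 = 0.821.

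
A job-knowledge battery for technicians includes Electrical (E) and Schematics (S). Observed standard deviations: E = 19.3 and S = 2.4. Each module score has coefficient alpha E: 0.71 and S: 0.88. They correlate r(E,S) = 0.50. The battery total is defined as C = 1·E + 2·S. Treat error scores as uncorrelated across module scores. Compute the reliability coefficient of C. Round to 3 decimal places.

Var(C) = 19.3² + 2²·2.4² + 2·[2·19.3·2.4·0.50] = 395.53 + 92.64 = 488.17.
With uncorrelated errors the cross-covariances are all true-score covariance, so they carry over unchanged; only the diagonal terms shrink to ρᵢσᵢ².
True-score variance = [19.3²·0.71 + 2²·2.4²·0.88] + 92.64 = 284.743 + 92.64 = 377.383.
Reliability = 377.383 / 488.17 = 0.773.

0.773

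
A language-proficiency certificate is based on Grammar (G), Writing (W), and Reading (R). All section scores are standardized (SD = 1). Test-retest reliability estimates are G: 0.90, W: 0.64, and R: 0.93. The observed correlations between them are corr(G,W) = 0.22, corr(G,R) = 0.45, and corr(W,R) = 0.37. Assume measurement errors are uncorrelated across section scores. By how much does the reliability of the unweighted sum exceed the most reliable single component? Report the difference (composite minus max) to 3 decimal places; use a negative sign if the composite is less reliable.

-0.034

Var(sum) = 3 + 2.08 = 5.08; true-score variance = 2.47 + 2.08 = 4.55; composite reliability = 0.8957.
Max component reliability = 0.9300.
Difference = 0.8957 − 0.9300 = -0.034.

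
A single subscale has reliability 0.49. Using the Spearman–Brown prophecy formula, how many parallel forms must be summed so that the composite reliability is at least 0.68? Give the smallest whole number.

k ≥ ρ*(1−ρ₁)/(ρ₁(1−ρ*)) = 0.68·0.51 / (0.49·0.32) = 2.212.
Smallest integer k = 3.

3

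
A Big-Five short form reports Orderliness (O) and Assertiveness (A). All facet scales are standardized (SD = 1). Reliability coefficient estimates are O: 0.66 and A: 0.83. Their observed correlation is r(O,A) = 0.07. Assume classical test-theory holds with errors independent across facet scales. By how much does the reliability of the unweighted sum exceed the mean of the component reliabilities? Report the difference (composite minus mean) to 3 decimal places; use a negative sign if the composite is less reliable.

0.017

Var(sum) = 2 + 0.14 = 2.14; true-score variance = 1.49 + 0.14 = 1.63; composite reliability = 0.7617.
Mean component reliability = 0.7450.
Difference = 0.7617 − 0.7450 = 0.017.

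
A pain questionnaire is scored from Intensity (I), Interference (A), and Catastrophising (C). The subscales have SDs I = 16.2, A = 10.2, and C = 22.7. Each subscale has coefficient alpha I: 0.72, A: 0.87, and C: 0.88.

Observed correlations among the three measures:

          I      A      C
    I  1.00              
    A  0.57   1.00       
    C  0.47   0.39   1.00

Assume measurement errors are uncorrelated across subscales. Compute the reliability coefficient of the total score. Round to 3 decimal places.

0.907

Var(I+A+C) = 16.2² + 10.2² + 22.7² + 2·[16.2·10.2·0.57 + 16.2·22.7·0.47 + 10.2·22.7·0.39] = 881.77 + 714.65 = 1596.42.
Under uncorrelated errors the observed covariances equal the true-score covariances, so only the own-variance terms attenuate.
True-score variance = [16.2²·0.72 + 10.2²·0.87 + 22.7²·0.88] + 714.65 = 732.927 + 714.65 = 1447.58.
Reliability = 1447.58 / 1596.42 = 0.907.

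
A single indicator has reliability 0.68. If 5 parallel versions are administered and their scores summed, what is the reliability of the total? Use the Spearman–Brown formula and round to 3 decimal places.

ρ_k = kρ / (1 + (k−1)ρ) = 5·0.68 / (1 + 4·0.68) = 3.400 / 3.720 = 0.914.

0.914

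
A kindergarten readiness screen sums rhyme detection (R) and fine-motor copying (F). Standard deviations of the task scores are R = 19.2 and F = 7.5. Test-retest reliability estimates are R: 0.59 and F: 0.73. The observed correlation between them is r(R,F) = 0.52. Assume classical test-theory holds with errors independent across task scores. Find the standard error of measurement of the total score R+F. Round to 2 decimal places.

Var(total) = 424.89 + 149.76 = 574.65.
True-score variance = 258.56 + 149.76 = 408.32, so reliability = 0.7106.
Error variance = 574.65 − 408.32 = 166.33; SEM = √166.33 = 12.90.

12.90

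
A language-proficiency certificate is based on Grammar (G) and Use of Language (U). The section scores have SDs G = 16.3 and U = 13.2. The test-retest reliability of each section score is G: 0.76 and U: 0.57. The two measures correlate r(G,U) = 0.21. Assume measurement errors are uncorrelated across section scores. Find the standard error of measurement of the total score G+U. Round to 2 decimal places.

11.78

Var(total) = 439.93 + 90.3672 = 530.297.
True-score variance = 301.241 + 90.3672 = 391.608, so reliability = 0.7385.
Error variance = 530.297 − 391.608 = 138.689; SEM = √138.689 = 11.78.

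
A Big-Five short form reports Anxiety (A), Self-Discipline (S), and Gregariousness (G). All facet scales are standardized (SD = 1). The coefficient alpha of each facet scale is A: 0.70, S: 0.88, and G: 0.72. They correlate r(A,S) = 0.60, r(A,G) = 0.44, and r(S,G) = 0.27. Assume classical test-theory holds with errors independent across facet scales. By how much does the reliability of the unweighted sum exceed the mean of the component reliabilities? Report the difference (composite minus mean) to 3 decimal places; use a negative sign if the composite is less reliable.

Var(sum) = 3 + 2.62 = 5.62; true-score variance = 2.3 + 2.62 = 4.92; composite reliability = 0.8754.
Mean component reliability = 0.7667.
Difference = 0.8754 − 0.7667 = 0.109.

0.109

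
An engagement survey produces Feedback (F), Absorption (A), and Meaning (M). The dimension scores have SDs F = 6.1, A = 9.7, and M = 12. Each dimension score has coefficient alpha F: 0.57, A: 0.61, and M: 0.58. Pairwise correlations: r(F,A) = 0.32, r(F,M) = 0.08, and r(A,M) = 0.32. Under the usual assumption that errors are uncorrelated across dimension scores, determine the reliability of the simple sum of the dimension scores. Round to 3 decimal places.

Var(F+A+M) = 6.1² + 9.7² + 12² + 2·[6.1·9.7·0.32 + 6.1·12·0.08 + 9.7·12·0.32] = 275.3 + 124.077 = 399.377.
Because errors are independent across components, Cov(Tᵢ,Tⱼ) = Cov(Xᵢ,Xⱼ); the off-diagonal part of the true-score variance is the same as above.
True-score variance = [6.1²·0.57 + 9.7²·0.61 + 12²·0.58] + 124.077 = 162.125 + 124.077 = 286.201.
Reliability = 286.201 / 399.377 = 0.717.

0.717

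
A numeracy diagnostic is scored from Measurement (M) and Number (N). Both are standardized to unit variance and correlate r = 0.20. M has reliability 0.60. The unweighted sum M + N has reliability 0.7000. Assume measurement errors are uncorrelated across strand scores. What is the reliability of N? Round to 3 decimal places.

Var(M+N) = 2 + 2·0.20 = 2.400.
True-score variance = ρ_M + ρ_N + 2·0.20, so 0.7000 = (0.60 + ρ_N + 0.40) / 2.400.
ρ_N = 0.7000·2.400 − 0.60 − 0.40 = 0.680.

0.680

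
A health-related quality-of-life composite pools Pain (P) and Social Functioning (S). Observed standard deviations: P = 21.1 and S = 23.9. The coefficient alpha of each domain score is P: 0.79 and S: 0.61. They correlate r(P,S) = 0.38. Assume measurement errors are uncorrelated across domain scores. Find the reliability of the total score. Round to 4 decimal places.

Var(P+S) = 21.1² + 23.9² + 2·[21.1·23.9·0.38] = 1016.42 + 383.26 = 1399.68.
Under uncorrelated errors the observed covariances equal the true-score covariances, so only the own-variance terms attenuate.
True-score variance = [21.1²·0.79 + 23.9²·0.61] + 383.26 = 700.154 + 383.26 = 1083.41.
Reliability = 1083.41 / 1399.68 = 0.7740.

0.7740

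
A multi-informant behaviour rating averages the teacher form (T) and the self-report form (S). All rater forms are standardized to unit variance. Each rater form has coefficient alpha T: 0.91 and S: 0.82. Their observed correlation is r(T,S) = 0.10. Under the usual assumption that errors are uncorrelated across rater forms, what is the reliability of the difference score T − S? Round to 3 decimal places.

0.850

Var(T−S) = 1 + 1 − 2·0.10 = 2 − 0.2 = 1.8.
With uncorrelated errors the cross-covariances are all true-score covariance, so they carry over unchanged; only the diagonal terms shrink to ρᵢσᵢ².
True-score variance = [0.91 + 0.82] − 0.2 = 1.73 − 0.2 = 1.53.
Reliability = 1.53 / 1.8 = 0.850.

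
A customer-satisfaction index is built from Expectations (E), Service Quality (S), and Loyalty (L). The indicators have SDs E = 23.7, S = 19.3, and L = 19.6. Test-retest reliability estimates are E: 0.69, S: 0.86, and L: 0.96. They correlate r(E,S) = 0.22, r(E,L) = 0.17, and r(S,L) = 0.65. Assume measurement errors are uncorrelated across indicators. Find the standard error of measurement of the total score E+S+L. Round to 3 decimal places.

Var(total) = 1318.34 + 850.961 = 2169.3.
True-score variance = 1076.7 + 850.961 = 1927.66, so reliability = 0.8886.
Error variance = 2169.3 − 1927.66 = 241.639; SEM = √241.639 = 15.545.

15.545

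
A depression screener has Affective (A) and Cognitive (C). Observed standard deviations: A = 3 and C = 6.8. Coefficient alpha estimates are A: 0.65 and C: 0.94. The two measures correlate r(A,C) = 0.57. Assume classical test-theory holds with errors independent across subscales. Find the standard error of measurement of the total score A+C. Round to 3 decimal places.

Var(total) = 55.24 + 23.256 = 78.496.
True-score variance = 49.3156 + 23.256 = 72.5716, so reliability = 0.9245.
Error variance = 78.496 − 72.5716 = 5.9244; SEM = √5.9244 = 2.434.

2.434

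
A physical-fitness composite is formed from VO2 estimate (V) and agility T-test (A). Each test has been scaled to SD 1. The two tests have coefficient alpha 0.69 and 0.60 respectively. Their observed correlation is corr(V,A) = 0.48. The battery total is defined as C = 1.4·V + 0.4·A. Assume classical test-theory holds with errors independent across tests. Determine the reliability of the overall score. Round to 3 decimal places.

Var(C) = 1.4² + 0.4² + 2·[0.56·0.48] = 2.12 + 0.5376 = 2.6576.
With uncorrelated errors the cross-covariances are all true-score covariance, so they carry over unchanged; only the diagonal terms shrink to ρᵢσᵢ².
True-score variance = [1.4²·0.69 + 0.4²·0.60] + 0.5376 = 1.4484 + 0.5376 = 1.986.
Reliability = 1.986 / 2.6576 = 0.747.

0.747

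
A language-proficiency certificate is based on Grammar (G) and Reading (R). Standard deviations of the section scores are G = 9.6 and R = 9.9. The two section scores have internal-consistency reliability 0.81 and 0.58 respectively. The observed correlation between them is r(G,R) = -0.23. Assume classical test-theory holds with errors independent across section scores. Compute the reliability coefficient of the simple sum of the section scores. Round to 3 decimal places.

0.599

Var(G+R) = 9.6² + 9.9² + 2·[9.6·9.9·(-0.23)] = 190.17 − 43.7184 = 146.452.
Under uncorrelated errors the observed covariances equal the true-score covariances, so only the own-variance terms attenuate.
True-score variance = [9.6²·0.81 + 9.9²·0.58] − 43.7184 = 131.495 − 43.7184 = 87.777.
Reliability = 87.777 / 146.452 = 0.599.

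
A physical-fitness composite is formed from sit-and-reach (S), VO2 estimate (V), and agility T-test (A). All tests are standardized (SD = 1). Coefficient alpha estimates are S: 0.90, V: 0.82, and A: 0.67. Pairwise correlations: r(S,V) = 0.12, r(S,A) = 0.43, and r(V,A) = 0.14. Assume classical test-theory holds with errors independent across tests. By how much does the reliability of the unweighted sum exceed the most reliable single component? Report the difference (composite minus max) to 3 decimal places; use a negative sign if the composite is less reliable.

Var(sum) = 3 + 1.38 = 4.38; true-score variance = 2.39 + 1.38 = 3.77; composite reliability = 0.8607.
Max component reliability = 0.9000.
Difference = 0.8607 − 0.9000 = -0.039.

-0.039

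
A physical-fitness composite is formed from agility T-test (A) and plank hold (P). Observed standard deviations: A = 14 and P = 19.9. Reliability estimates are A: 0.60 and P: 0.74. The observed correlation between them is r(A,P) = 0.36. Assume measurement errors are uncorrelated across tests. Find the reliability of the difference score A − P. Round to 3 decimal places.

0.537

Var(A−P) = 14² + 19.9² − 2·14·19.9·0.36 = 592.01 − 200.592 = 391.418.
With uncorrelated errors the cross-covariances are all true-score covariance, so they carry over unchanged; only the diagonal terms shrink to ρᵢσᵢ².
True-score variance = [14²·0.60 + 19.9²·0.74] − 200.592 = 410.647 − 200.592 = 210.055.
Reliability = 210.055 / 391.418 = 0.537.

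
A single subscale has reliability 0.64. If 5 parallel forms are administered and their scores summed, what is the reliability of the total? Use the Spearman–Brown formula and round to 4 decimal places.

ρ_k = kρ / (1 + (k−1)ρ) = 5·0.64 / (1 + 4·0.64) = 3.200 / 3.560 = 0.8989.

0.8989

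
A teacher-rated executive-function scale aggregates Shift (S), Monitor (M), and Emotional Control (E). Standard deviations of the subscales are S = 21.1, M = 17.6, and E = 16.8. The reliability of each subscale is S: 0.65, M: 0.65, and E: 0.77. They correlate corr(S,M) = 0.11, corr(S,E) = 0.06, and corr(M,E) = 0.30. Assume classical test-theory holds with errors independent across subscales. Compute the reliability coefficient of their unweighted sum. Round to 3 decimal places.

0.754

Var(S+M+E) = 21.1² + 17.6² + 16.8² + 2·[21.1·17.6·0.11 + 21.1·16.8·0.06 + 17.6·16.8·0.30] = 1037.21 + 301.645 = 1338.85.
With uncorrelated errors the cross-covariances are all true-score covariance, so they carry over unchanged; only the diagonal terms shrink to ρᵢσᵢ².
True-score variance = [21.1²·0.65 + 17.6²·0.65 + 16.8²·0.77] + 301.645 = 708.055 + 301.645 = 1009.7.
Reliability = 1009.7 / 1338.85 = 0.754.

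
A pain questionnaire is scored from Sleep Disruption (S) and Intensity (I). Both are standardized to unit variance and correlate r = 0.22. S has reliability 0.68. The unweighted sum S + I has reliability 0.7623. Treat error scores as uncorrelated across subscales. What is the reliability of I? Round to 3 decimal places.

0.740

Var(S+I) = 2 + 2·0.22 = 2.440.
True-score variance = ρ_S + ρ_I + 2·0.22, so 0.7623 = (0.68 + ρ_I + 0.44) / 2.440.
ρ_I = 0.7623·2.440 − 0.68 − 0.44 = 0.740.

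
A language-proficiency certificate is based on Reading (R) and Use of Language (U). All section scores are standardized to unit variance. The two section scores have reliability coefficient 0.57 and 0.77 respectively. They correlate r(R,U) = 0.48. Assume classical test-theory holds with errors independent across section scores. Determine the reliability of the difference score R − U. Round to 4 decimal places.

Var(R−U) = 1 + 1 − 2·0.48 = 2 − 0.96 = 1.04.
Because errors are independent across components, Cov(Tᵢ,Tⱼ) = Cov(Xᵢ,Xⱼ); the off-diagonal part of the true-score variance is the same as above.
True-score variance = [0.57 + 0.77] − 0.96 = 1.34 − 0.96 = 0.38.
Reliability = 0.38 / 1.04 = 0.3654.

0.3654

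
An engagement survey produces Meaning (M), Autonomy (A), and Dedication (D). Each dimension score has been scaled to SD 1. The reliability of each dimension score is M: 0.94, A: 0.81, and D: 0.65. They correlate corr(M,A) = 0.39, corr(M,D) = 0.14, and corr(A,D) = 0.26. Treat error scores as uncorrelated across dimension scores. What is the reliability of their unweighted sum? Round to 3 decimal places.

0.869

Var(M+A+D) = 3 + 2·[0.39 + 0.14 + 0.26] = 3 + 1.58 = 4.58.
Under uncorrelated errors the observed covariances equal the true-score covariances, so only the own-variance terms attenuate.
True-score variance = [0.94 + 0.81 + 0.65] + 1.58 = 2.4 + 1.58 = 3.98.
Reliability = 3.98 / 4.58 = 0.869.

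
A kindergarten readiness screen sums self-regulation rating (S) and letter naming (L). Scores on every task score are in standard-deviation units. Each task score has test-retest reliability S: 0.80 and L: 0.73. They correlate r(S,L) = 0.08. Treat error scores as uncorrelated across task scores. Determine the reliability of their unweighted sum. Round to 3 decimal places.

0.782

Var(S+L) = 2 + 2·[0.08] = 2 + 0.16 = 2.16.
Because errors are independent across components, Cov(Tᵢ,Tⱼ) = Cov(Xᵢ,Xⱼ); the off-diagonal part of the true-score variance is the same as above.
True-score variance = [0.80 + 0.73] + 0.16 = 1.53 + 0.16 = 1.69.
Reliability = 1.69 / 2.16 = 0.782.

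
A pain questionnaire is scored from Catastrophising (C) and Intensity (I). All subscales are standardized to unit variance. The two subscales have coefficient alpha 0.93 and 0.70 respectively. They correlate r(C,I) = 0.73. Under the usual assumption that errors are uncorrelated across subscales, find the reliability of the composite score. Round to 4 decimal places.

0.8931

Var(C+I) = 2 + 2·[0.73] = 2 + 1.46 = 3.46.
Under uncorrelated errors the observed covariances equal the true-score covariances, so only the own-variance terms attenuate.
True-score variance = [0.93 + 0.70] + 1.46 = 1.63 + 1.46 = 3.09.
Reliability = 3.09 / 3.46 = 0.8931.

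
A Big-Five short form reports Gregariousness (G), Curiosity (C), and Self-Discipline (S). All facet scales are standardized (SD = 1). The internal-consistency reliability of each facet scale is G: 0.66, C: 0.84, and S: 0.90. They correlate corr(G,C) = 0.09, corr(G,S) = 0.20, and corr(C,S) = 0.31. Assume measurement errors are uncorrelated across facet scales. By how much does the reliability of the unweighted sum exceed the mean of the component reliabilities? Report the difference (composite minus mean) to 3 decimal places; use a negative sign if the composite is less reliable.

Var(sum) = 3 + 1.2 = 4.2; true-score variance = 2.4 + 1.2 = 3.6; composite reliability = 0.8571.
Mean component reliability = 0.8000.
Difference = 0.8571 − 0.8000 = 0.057.

0.057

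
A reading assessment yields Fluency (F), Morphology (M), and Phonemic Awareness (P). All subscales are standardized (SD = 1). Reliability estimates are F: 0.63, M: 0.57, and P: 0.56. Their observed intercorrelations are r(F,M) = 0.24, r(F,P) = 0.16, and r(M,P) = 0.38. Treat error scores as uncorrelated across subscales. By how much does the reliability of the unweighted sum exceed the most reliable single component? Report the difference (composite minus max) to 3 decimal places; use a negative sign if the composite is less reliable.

Var(sum) = 3 + 1.56 = 4.56; true-score variance = 1.76 + 1.56 = 3.32; composite reliability = 0.7281.
Max component reliability = 0.6300.
Difference = 0.7281 − 0.6300 = 0.098.

0.098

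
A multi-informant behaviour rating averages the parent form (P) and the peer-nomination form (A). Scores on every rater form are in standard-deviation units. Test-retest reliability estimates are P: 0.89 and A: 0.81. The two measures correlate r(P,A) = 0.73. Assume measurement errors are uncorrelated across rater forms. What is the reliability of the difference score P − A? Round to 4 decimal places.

0.4444

Var(P−A) = 1 + 1 − 2·0.73 = 2 − 1.46 = 0.54.
Under uncorrelated errors the observed covariances equal the true-score covariances, so only the own-variance terms attenuate.
True-score variance = [0.89 + 0.81] − 1.46 = 1.7 − 1.46 = 0.24.
Reliability = 0.24 / 0.54 = 0.4444.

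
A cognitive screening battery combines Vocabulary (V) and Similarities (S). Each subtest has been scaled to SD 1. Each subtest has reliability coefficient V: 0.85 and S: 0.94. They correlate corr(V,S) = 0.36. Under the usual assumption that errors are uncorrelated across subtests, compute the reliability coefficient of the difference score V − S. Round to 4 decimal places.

0.8359

Var(V−S) = 1 + 1 − 2·0.36 = 2 − 0.72 = 1.28.
With uncorrelated errors the cross-covariances are all true-score covariance, so they carry over unchanged; only the diagonal terms shrink to ρᵢσᵢ².
True-score variance = [0.85 + 0.94] − 0.72 = 1.79 − 0.72 = 1.07.
Reliability = 1.07 / 1.28 = 0.8359.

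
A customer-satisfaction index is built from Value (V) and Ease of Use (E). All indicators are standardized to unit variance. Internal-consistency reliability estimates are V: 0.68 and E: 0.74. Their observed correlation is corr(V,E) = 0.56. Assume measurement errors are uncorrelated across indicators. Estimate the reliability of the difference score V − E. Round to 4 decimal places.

Var(V−E) = 1 + 1 − 2·0.56 = 2 − 1.12 = 0.88.
With uncorrelated errors the cross-covariances are all true-score covariance, so they carry over unchanged; only the diagonal terms shrink to ρᵢσᵢ².
True-score variance = [0.68 + 0.74] − 1.12 = 1.42 − 1.12 = 0.3.
Reliability = 0.3 / 0.88 = 0.3409.

0.3409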